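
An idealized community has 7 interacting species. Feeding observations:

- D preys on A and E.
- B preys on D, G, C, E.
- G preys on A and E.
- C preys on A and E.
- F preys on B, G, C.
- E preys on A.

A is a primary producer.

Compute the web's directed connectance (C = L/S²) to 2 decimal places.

The web has S = 7 species and L = 14 feeding links.
C = L / S² = 14 / 49 = 0.2857 ≈ 0.29.

C = 0.29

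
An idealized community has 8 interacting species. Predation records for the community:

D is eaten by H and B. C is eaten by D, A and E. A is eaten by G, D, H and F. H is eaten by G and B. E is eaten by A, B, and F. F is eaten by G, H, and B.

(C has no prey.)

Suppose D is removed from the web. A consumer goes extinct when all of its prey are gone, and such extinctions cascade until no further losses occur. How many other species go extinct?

0

Remove D.
Every predator of it retains at least one other prey: H still has A, F; B still has E, F, H.
No consumer loses all prey, so no secondary extinctions occur.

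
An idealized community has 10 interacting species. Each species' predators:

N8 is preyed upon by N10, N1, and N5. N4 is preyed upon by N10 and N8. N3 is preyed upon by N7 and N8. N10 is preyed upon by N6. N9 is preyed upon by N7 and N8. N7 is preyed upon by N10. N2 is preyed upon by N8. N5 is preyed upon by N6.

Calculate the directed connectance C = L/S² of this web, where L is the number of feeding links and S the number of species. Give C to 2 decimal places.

C = 0.13

The web has S = 10 species and L = 13 feeding links.
C = L / S² = 13 / 100 = 0.1300 ≈ 0.13.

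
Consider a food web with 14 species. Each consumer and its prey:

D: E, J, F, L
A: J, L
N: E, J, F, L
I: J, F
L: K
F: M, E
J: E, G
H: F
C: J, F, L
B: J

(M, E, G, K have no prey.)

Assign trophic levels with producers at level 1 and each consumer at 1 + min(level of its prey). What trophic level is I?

E is a producer → level 1.
J eats E → level 2.
I eats J → level 3.
No prey of I is below level 2, so 3 is the minimum.

Trophic level 3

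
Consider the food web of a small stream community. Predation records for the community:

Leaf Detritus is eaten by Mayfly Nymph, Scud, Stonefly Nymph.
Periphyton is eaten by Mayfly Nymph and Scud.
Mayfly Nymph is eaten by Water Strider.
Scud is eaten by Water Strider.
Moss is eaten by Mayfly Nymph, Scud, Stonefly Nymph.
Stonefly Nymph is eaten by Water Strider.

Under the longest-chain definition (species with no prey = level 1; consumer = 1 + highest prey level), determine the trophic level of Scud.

Leaf Detritus has no prey (basal) → level 1.
Scud eats Leaf Detritus (level 1); other prey at levels: Moss 1, Periphyton 1 → level 2.

Trophic level 2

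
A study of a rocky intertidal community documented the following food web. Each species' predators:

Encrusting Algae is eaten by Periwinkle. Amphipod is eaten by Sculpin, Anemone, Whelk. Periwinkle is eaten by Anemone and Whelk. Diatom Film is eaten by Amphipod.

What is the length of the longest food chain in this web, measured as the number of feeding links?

2 links

One longest chain: Diatom Film → Amphipod → Whelk.
It has 3 species and 2 links.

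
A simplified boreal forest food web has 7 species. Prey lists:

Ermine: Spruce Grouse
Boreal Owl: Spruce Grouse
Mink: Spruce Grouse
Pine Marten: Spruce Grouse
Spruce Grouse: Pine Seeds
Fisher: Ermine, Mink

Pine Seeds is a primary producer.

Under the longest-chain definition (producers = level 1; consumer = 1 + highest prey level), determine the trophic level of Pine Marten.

Trophic level 3

Pine Seeds is a producer → level 1.
Spruce Grouse eats Pine Seeds → level 2.
Pine Marten eats Spruce Grouse → level 3.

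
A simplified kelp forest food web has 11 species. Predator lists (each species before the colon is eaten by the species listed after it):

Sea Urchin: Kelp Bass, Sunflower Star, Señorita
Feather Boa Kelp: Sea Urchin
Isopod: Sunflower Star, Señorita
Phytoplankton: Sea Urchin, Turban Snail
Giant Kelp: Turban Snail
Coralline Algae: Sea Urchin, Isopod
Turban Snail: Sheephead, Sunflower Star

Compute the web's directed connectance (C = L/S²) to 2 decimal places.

C = 0.11

The web has S = 11 species and L = 13 feeding links.
C = L / S² = 13 / 121 = 0.1074 ≈ 0.11.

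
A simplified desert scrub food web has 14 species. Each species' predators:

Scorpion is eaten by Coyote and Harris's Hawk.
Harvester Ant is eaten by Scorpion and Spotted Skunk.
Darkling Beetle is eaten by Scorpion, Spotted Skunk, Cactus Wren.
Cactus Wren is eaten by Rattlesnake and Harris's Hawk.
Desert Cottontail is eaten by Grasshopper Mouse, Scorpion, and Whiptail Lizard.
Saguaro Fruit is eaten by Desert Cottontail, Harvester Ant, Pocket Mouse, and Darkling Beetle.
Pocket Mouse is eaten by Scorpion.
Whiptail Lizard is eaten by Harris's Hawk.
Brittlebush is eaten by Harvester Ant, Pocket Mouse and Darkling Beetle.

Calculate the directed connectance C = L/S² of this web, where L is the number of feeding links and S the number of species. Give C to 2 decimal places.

The web has S = 14 species and L = 21 feeding links.
C = L / S² = 21 / 196 = 0.1071 ≈ 0.11.

C = 0.11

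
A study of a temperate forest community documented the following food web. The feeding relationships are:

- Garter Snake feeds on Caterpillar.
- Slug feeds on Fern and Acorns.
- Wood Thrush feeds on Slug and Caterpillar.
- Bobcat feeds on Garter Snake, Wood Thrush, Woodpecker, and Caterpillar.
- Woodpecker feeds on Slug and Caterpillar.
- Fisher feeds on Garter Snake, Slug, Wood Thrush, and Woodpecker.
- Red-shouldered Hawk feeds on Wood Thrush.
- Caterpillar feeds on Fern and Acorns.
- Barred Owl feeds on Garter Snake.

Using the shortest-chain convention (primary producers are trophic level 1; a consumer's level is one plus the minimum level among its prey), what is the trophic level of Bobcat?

Trophic level 3

Acorns is a producer → level 1.
Caterpillar eats Acorns → level 2.
Bobcat eats Caterpillar → level 3.
No prey of Bobcat is below level 2, so 3 is the minimum.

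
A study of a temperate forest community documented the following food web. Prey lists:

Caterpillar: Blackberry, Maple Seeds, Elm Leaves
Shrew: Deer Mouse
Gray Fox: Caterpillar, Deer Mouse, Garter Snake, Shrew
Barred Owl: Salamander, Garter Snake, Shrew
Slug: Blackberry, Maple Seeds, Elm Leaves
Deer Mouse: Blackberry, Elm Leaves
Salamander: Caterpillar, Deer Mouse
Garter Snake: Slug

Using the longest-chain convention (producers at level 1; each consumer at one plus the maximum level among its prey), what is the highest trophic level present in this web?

Producers (level 1): Blackberry, Maple Seeds, Elm Leaves.
Blackberry → Deer Mouse → Shrew → Barred Owl gives Barred Owl level 4.
No species has a prey at level 4, so no species reaches level 5.

4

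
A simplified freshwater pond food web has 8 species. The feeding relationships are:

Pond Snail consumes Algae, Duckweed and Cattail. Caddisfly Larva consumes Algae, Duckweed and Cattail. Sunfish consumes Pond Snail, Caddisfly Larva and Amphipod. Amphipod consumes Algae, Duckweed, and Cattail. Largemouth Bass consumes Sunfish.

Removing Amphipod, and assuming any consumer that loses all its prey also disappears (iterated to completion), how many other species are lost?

0

Remove Amphipod.
Every predator of it retains at least one other prey: Sunfish still has Caddisfly Larva, Pond Snail.
No consumer loses all prey, so no secondary extinctions occur.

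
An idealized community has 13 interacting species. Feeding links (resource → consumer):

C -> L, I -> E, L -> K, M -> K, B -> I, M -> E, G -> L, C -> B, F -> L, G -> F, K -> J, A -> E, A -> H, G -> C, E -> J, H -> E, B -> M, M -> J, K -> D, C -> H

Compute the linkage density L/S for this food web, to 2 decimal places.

There are L = 20 links among S = 13 species.
L/S = 20/13 = 1.5385 ≈ 1.54.

L/S = 1.54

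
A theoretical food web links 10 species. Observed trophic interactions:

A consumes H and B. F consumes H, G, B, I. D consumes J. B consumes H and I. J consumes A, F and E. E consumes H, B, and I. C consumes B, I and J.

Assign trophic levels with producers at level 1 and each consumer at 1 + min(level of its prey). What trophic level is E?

Trophic level 2

H is a producer → level 1.
E eats H → level 2.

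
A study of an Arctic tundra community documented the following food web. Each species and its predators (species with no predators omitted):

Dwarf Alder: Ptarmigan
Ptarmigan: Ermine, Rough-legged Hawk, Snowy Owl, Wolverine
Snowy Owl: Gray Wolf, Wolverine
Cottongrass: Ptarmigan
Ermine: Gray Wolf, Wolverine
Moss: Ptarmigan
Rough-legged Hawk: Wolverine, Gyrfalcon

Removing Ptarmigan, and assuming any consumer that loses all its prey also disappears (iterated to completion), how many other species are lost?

6

Remove Ptarmigan.
Round 1: Ermine (all prey gone), Rough-legged Hawk (all prey gone), Snowy Owl (all prey gone) → extinct.
Round 2: Gray Wolf (all prey gone), Wolverine (all prey gone), Gyrfalcon (all prey gone) → extinct.
No further losses. Total secondary extinctions: 6.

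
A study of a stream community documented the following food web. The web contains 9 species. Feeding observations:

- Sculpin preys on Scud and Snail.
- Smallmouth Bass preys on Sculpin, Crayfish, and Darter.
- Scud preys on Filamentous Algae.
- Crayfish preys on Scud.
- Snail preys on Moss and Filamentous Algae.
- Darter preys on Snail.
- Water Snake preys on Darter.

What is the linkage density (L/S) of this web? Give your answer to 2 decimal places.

L/S = 1.22

There are L = 11 links among S = 9 species.
L/S = 11/9 = 1.2222 ≈ 1.22.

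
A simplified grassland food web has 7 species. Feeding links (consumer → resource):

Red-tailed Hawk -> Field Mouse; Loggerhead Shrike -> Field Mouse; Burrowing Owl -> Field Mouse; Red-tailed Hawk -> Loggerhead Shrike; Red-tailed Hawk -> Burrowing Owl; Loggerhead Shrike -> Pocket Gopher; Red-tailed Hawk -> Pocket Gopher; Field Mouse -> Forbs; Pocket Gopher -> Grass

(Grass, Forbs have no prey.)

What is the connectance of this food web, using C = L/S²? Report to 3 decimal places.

C = 0.184

The web has S = 7 species and L = 9 feeding links.
C = L / S² = 9 / 49 = 0.1837 ≈ 0.184.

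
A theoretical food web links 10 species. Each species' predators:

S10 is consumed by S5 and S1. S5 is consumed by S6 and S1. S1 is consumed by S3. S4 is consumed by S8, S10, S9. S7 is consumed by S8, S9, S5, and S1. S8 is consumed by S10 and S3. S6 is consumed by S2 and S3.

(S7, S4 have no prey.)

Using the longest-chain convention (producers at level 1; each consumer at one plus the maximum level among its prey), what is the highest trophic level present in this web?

Producers (level 1): S7, S4.
S7 → S8 → S10 → S5 → S1 → S3 gives S3 level 6.
No species has a prey at level 6, so no species reaches level 7.

6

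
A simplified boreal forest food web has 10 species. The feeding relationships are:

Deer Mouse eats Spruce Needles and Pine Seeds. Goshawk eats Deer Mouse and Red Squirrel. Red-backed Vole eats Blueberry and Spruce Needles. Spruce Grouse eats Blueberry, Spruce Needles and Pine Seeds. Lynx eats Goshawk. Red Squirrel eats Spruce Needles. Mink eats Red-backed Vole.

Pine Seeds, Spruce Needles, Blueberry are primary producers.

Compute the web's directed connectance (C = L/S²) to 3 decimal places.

The web has S = 10 species and L = 12 feeding links.
C = L / S² = 12 / 100 = 0.1200 ≈ 0.120.

C = 0.120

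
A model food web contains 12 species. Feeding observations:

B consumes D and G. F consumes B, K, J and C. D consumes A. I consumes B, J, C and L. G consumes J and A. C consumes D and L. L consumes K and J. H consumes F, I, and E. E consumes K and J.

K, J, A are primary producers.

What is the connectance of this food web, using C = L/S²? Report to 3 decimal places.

The web has S = 12 species and L = 22 feeding links.
C = L / S² = 22 / 144 = 0.1528 ≈ 0.153.

C = 0.153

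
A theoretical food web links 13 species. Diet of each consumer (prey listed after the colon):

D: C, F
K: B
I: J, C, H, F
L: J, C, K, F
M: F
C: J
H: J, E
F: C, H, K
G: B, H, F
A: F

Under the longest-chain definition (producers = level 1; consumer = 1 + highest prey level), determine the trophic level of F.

Trophic level 3

J is a producer → level 1.
C eats J → level 2.
F eats C (level 2); other prey at levels: H 2, K 2 → level 3.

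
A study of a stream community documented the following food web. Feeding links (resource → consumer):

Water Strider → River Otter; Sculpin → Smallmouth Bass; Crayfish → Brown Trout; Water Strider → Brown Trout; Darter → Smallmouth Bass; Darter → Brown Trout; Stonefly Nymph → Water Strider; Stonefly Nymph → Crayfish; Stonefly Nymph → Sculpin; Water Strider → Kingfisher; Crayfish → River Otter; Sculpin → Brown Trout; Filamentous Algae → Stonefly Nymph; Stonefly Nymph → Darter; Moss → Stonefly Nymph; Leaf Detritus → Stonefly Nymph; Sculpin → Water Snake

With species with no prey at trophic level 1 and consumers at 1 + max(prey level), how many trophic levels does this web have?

4

Basal resources (level 1): Filamentous Algae, Moss, Leaf Detritus.
Filamentous Algae → Stonefly Nymph → Water Strider → Kingfisher gives Kingfisher level 4.
No species has a prey at level 4, so no species reaches level 5.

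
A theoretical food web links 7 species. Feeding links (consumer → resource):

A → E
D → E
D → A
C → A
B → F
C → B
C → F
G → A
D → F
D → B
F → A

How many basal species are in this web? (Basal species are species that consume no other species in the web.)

1

Basal species (no prey listed): E.
Count: 1.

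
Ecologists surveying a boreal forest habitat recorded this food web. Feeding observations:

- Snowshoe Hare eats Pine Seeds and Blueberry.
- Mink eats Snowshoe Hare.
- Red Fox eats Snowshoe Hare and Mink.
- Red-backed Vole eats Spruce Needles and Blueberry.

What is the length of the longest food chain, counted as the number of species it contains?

One longest chain: Pine Seeds → Snowshoe Hare → Mink → Red Fox.
It has 4 species and 3 links.

4 species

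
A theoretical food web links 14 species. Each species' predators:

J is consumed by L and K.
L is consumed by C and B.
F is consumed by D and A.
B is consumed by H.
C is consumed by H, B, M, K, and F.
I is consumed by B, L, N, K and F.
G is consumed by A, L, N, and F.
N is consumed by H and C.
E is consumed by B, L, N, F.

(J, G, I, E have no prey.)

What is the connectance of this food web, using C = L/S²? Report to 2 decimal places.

The web has S = 14 species and L = 27 feeding links.
C = L / S² = 27 / 196 = 0.1378 ≈ 0.14.

C = 0.14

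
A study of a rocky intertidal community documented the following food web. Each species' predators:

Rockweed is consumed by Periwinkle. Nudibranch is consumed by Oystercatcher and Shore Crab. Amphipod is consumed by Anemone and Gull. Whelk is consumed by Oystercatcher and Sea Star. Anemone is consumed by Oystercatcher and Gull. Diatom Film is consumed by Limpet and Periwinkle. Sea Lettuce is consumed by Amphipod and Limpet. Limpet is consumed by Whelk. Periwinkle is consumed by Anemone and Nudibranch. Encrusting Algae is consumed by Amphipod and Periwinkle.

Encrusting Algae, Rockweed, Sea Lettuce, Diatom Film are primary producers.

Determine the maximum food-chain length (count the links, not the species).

One longest chain: Sea Lettuce → Limpet → Whelk → Oystercatcher.
It has 4 species and 3 links.

3 links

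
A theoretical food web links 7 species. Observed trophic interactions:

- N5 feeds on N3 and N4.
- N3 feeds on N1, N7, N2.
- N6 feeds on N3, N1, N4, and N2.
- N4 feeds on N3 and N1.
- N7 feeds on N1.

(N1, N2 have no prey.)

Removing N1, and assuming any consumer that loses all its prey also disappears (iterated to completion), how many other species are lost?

1

Remove N1.
Round 1: N7 (all prey gone) → extinct.
No further losses. Total secondary extinctions: 1.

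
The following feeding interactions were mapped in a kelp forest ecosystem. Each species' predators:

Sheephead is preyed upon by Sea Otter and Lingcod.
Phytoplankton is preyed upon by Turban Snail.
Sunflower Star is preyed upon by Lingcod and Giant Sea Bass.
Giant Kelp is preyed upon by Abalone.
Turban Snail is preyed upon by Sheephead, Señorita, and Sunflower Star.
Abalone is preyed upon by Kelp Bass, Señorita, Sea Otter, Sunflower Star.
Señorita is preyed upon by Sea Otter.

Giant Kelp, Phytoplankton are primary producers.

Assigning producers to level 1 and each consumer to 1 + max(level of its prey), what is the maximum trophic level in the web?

4

Producers (level 1): Giant Kelp, Phytoplankton.
Phytoplankton → Turban Snail → Sheephead → Lingcod gives Lingcod level 4.
No species has a prey at level 4, so no species reaches level 5.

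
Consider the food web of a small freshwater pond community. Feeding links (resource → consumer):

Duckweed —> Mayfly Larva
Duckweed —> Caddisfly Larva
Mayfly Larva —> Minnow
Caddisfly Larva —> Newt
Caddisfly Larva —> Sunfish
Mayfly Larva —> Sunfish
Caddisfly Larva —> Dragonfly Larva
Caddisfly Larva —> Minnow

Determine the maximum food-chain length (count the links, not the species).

2 links

One longest chain: Duckweed → Caddisfly Larva → Newt.
It has 3 species and 2 links.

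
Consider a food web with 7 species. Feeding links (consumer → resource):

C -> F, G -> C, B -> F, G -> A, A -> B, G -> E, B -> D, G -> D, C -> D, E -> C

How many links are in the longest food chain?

3 links

One longest chain: D → C → E → G.
It has 4 species and 3 links.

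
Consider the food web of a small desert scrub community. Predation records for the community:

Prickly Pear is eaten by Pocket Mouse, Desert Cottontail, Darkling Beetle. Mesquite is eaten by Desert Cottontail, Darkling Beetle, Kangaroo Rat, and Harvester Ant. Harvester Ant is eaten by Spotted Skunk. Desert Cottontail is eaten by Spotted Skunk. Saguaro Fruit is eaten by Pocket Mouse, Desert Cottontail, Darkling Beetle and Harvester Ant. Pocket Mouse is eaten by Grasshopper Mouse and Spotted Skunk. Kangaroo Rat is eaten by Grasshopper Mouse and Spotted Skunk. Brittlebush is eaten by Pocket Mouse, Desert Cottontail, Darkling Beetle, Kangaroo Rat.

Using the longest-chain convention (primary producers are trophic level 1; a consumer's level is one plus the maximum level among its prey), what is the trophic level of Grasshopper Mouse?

Mesquite is a producer → level 1.
Kangaroo Rat eats Mesquite (level 1); other prey at levels: Brittlebush 1 → level 2.
Grasshopper Mouse eats Kangaroo Rat (level 2); other prey at levels: Pocket Mouse 2 → level 3.

Trophic level 3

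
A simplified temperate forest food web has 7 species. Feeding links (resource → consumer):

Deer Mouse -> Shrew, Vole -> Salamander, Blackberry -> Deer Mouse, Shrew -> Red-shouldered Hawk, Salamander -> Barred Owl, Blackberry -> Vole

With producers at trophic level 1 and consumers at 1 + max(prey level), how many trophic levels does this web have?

Producers (level 1): Blackberry.
Blackberry → Deer Mouse → Shrew → Red-shouldered Hawk gives Red-shouldered Hawk level 4.
No species has a prey at level 4, so no species reaches level 5.

4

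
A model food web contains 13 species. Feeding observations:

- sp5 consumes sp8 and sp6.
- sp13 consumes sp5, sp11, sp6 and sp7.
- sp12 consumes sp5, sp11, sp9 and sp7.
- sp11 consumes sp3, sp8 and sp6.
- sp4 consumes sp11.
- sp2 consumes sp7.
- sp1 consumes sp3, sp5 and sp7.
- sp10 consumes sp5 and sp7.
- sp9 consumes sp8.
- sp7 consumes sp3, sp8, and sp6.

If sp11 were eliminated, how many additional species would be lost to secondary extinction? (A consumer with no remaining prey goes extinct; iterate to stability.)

1

Remove sp11.
Round 1: sp4 (all prey gone) → extinct.
No further losses. Total secondary extinctions: 1.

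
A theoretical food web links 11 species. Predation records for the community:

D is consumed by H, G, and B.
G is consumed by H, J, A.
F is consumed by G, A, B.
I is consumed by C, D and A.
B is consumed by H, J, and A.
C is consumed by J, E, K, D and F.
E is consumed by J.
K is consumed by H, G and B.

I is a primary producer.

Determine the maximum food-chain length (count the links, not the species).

4 links

One longest chain: I → C → K → B → J.
It has 5 species and 4 links.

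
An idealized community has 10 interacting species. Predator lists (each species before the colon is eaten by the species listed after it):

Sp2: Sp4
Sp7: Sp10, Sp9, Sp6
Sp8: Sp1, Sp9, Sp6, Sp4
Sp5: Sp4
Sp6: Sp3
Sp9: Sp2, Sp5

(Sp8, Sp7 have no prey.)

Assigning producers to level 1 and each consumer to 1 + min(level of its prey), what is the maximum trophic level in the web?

3

Producers (level 1): Sp8, Sp7.
Following each consumer down to its lowest-level prey: Sp8 → Sp9 → Sp2 (levels 1 through 3).
All prey of Sp2 (Sp9 2) are at level 2 or above, so Sp2 is at level 1 + 2 = 3.
Every consumer has at least one prey at level 2 or below, so none exceeds level 3.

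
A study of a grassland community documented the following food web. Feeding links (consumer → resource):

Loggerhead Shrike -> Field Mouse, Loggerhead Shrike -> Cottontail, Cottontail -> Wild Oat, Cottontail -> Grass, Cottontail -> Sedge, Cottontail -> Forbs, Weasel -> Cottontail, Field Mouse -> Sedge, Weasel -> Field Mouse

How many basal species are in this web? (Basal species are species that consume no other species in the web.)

4

Basal species (no prey listed): Forbs, Grass, Sedge, Wild Oat.
Count: 4.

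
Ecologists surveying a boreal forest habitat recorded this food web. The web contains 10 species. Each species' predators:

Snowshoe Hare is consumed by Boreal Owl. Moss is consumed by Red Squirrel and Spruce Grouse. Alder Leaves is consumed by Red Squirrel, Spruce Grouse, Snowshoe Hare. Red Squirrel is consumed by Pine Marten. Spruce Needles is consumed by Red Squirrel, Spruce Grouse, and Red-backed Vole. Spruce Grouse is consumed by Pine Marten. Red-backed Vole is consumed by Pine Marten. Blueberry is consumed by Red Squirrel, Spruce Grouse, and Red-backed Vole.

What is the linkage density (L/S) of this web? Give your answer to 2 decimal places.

L/S = 1.50

There are L = 15 links among S = 10 species.
L/S = 15/10 = 1.5000 ≈ 1.50.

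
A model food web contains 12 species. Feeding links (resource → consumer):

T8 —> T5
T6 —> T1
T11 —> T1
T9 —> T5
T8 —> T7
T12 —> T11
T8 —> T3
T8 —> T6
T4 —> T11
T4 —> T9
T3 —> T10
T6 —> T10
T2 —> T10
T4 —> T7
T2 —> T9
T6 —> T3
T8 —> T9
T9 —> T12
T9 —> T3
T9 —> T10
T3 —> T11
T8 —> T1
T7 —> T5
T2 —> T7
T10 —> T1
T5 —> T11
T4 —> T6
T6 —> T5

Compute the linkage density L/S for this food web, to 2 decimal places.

There are L = 28 links among S = 12 species.
L/S = 28/12 = 2.3333 ≈ 2.33.

L/S = 2.33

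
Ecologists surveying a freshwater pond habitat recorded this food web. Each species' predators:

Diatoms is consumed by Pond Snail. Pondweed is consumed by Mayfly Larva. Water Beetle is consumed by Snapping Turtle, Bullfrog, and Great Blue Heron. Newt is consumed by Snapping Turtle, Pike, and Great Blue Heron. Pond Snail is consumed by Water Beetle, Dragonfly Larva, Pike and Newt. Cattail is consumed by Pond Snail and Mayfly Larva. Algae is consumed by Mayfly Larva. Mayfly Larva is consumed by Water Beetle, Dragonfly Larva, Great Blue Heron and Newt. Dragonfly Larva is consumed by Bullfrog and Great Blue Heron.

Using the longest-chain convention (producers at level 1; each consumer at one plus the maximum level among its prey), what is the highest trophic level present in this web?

4

Producers (level 1): Cattail, Pondweed, Algae, Diatoms.
Cattail → Mayfly Larva → Water Beetle → Great Blue Heron gives Great Blue Heron level 4.
No species has a prey at level 4, so no species reaches level 5.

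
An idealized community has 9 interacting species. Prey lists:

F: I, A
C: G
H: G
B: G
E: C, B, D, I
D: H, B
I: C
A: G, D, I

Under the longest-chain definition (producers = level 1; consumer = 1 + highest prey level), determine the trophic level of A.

Trophic level 4

G is a producer → level 1.
H eats G → level 2.
D eats H (level 2); other prey at levels: B 2 → level 3.
A eats D (level 3); other prey at levels: G 1, I 3 → level 4.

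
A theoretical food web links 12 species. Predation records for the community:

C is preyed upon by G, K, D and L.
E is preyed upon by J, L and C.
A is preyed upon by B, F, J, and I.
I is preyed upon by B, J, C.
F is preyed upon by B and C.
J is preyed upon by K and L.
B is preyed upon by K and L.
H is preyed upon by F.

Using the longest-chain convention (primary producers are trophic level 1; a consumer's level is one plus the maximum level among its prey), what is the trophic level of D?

Trophic level 4

H is a producer → level 1.
F eats H (level 1); other prey at levels: A 1 → level 2.
C eats F (level 2); other prey at levels: E 1, I 2 → level 3.
D eats C → level 4.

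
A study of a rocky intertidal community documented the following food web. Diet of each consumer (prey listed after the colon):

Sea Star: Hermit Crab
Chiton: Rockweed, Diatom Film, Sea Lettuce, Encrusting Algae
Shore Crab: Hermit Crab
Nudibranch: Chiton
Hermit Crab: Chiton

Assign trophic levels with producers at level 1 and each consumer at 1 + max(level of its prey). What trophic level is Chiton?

Trophic level 2

Rockweed is a producer → level 1.
Chiton eats Rockweed (level 1); other prey at levels: Diatom Film 1, Sea Lettuce 1, Encrusting Algae 1 → level 2.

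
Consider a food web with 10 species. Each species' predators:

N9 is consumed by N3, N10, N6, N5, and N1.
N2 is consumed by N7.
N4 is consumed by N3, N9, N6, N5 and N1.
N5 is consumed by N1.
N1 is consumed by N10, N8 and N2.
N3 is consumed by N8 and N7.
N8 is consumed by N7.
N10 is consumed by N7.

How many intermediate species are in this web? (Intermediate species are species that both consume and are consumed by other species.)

7

Intermediate species (has both prey and predators): N9, N3, N5, N1, N2, N8, N10.
Count: 7.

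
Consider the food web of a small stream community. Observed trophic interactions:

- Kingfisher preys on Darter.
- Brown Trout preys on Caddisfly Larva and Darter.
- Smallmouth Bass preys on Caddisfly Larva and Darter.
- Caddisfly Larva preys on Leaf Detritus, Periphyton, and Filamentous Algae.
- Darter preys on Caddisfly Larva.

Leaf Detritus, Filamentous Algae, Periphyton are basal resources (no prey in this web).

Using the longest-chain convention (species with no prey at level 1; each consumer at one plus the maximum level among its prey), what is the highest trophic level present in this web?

Basal resources (level 1): Leaf Detritus, Filamentous Algae, Periphyton.
Leaf Detritus → Caddisfly Larva → Darter → Kingfisher gives Kingfisher level 4.
No species has a prey at level 4, so no species reaches level 5.

4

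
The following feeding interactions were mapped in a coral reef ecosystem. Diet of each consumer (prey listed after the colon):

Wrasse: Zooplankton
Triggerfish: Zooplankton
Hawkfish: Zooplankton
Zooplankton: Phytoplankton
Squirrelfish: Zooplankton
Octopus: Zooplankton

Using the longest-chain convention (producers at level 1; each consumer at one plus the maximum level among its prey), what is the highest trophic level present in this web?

3

Producers (level 1): Phytoplankton.
Phytoplankton → Zooplankton → Triggerfish gives Triggerfish level 3.
No species has a prey at level 3, so no species reaches level 4.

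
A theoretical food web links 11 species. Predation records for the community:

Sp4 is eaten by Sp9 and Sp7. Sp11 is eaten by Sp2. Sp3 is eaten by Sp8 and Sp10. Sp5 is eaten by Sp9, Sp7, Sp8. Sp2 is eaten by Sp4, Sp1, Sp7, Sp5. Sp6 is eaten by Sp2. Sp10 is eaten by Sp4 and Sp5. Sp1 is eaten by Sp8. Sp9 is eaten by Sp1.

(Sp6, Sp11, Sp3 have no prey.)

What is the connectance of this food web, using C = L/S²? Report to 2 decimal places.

The web has S = 11 species and L = 17 feeding links.
C = L / S² = 17 / 121 = 0.1405 ≈ 0.14.

C = 0.14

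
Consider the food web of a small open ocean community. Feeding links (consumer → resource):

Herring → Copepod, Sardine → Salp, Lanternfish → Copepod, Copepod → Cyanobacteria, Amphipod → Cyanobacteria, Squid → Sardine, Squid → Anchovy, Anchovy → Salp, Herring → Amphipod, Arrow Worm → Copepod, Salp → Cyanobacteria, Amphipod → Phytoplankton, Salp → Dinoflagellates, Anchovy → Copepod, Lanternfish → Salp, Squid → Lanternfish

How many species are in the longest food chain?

4 species

One longest chain: Cyanobacteria → Salp → Sardine → Squid.
It has 4 species and 3 links.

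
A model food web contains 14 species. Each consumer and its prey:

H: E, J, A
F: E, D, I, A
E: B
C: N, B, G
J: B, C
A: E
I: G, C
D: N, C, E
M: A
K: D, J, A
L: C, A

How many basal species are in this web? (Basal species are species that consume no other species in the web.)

Basal species (no prey listed): N, B, G.
Count: 3.

3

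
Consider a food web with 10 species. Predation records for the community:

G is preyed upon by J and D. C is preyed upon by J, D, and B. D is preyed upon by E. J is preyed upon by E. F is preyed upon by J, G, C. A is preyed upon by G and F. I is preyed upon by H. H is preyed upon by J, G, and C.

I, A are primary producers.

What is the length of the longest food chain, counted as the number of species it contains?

One longest chain: A → F → C → D → E.
It has 5 species and 4 links.

5 species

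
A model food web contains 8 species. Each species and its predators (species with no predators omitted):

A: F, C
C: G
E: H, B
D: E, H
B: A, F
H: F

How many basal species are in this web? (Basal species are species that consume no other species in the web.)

1

Basal species (no prey listed): D.
Count: 1.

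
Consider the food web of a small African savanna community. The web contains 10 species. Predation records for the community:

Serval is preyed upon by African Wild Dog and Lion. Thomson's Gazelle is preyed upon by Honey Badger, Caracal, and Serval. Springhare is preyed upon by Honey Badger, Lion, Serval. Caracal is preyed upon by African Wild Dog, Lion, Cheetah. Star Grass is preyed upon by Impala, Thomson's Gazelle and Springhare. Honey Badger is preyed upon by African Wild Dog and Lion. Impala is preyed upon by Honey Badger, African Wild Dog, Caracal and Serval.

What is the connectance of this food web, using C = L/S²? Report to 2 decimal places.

The web has S = 10 species and L = 20 feeding links.
C = L / S² = 20 / 100 = 0.2000 ≈ 0.20.

C = 0.20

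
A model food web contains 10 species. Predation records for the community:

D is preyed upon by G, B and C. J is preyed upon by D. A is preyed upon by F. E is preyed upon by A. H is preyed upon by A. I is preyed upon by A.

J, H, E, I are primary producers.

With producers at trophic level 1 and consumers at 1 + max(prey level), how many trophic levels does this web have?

Producers (level 1): J, H, E, I.
J → D → G gives G level 3.
No species has a prey at level 3, so no species reaches level 4.

3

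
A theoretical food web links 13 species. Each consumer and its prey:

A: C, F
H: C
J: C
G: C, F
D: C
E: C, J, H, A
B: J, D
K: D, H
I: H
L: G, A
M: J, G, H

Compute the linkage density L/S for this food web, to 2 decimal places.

There are L = 21 links among S = 13 species.
L/S = 21/13 = 1.6154 ≈ 1.62.

L/S = 1.62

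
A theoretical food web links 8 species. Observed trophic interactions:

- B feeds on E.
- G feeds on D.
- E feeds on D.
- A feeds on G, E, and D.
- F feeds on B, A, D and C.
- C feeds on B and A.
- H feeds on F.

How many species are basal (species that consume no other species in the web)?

Basal species (no prey listed): D.
Count: 1.

1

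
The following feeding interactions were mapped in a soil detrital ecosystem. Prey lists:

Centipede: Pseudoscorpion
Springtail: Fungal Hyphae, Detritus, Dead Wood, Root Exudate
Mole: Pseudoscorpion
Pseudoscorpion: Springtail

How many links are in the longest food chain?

One longest chain: Fungal Hyphae → Springtail → Pseudoscorpion → Centipede.
It has 4 species and 3 links.

3 links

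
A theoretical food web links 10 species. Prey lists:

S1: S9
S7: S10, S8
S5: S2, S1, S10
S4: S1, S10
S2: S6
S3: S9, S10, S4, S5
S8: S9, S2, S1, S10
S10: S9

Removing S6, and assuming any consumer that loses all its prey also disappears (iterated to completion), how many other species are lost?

1

Remove S6.
Round 1: S2 (all prey gone) → extinct.
No further losses. Total secondary extinctions: 1.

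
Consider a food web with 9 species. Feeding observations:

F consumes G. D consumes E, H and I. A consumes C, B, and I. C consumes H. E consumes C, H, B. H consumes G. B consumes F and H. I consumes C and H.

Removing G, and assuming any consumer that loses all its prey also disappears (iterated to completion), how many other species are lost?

8

Remove G.
Round 1: H (all prey gone), F (all prey gone) → extinct.
Round 2: C (all prey gone), B (all prey gone) → extinct.
Round 3: E (all prey gone), I (all prey gone) → extinct.
Round 4: D (all prey gone), A (all prey gone) → extinct.
No further losses. Total secondary extinctions: 8.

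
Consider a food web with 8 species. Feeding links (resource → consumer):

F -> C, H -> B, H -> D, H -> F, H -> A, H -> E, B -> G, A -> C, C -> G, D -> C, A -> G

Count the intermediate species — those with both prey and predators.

Intermediate species (has both prey and predators): F, D, A, B, C.
Count: 5.

5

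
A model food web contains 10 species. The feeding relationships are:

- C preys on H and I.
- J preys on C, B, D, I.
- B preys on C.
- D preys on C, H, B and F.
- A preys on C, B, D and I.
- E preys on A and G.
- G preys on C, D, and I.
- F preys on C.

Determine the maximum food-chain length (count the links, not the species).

One longest chain: I → C → B → D → G → E.
It has 6 species and 5 links.

5 links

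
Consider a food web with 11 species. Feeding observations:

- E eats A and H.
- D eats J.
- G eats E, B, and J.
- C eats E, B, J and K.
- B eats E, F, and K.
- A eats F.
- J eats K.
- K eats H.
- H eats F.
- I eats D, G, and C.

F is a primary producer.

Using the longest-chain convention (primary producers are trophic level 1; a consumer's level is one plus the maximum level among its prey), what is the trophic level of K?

Trophic level 3

F is a producer → level 1.
H eats F → level 2.
K eats H → level 3.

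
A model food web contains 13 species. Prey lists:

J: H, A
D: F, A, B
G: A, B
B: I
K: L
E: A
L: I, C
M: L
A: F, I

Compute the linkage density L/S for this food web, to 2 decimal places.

L/S = 1.15

There are L = 15 links among S = 13 species.
L/S = 15/13 = 1.1538 ≈ 1.15.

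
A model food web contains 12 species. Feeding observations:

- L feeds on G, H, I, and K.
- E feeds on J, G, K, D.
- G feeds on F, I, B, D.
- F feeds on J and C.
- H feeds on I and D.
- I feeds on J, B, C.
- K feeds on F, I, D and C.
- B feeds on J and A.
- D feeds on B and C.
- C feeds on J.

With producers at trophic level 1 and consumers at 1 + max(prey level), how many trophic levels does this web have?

5

Producers (level 1): J, A.
J → B → I → H → L gives L level 5.
No species has a prey at level 5, so no species reaches level 6.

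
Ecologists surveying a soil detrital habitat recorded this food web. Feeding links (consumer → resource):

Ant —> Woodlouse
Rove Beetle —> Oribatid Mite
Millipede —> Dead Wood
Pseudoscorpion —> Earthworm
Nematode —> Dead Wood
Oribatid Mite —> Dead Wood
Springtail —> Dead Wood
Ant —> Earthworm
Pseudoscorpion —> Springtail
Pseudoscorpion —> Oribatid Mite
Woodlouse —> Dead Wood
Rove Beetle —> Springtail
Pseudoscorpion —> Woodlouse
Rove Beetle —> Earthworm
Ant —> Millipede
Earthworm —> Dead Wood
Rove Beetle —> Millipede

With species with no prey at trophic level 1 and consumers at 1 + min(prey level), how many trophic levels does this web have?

Basal resources (level 1): Dead Wood.
Following each consumer down to its lowest-level prey: Dead Wood → Woodlouse → Pseudoscorpion (levels 1 through 3).
All prey of Pseudoscorpion (Woodlouse 2, Earthworm 2, Springtail 2, Oribatid Mite 2) are at level 2 or above, so Pseudoscorpion is at level 1 + 2 = 3.
Every consumer has at least one prey at level 2 or below, so none exceeds level 3.

3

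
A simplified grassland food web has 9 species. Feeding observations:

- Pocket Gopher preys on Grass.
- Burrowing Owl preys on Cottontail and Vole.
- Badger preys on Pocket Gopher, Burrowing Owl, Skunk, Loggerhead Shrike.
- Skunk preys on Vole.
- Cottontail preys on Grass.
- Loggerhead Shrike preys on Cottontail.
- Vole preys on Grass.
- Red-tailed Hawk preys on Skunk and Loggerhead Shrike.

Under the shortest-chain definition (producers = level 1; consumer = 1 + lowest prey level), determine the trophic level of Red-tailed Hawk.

Trophic level 4

Grass is a producer → level 1.
Vole eats Grass → level 2.
Skunk eats Vole → level 3.
Red-tailed Hawk eats Skunk → level 4.
No prey of Red-tailed Hawk is below level 3, so 4 is the minimum.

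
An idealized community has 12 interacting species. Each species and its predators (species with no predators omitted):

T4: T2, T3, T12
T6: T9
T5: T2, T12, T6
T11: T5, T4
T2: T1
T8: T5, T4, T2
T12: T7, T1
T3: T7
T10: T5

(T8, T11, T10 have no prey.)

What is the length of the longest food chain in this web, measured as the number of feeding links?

3 links

One longest chain: T8 → T4 → T3 → T7.
It has 4 species and 3 links.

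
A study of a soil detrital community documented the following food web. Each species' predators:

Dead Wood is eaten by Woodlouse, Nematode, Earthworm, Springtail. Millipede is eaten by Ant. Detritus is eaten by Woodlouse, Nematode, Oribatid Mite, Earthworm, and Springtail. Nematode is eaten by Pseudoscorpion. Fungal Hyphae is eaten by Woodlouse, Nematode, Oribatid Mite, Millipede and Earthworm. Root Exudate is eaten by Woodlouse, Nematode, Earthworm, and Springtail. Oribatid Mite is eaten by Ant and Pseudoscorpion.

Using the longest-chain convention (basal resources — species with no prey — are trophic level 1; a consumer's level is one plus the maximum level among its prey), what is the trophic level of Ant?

Trophic level 3

Fungal Hyphae has no prey (basal) → level 1.
Millipede eats Fungal Hyphae → level 2.
Ant eats Millipede (level 2); other prey at levels: Oribatid Mite 2 → level 3.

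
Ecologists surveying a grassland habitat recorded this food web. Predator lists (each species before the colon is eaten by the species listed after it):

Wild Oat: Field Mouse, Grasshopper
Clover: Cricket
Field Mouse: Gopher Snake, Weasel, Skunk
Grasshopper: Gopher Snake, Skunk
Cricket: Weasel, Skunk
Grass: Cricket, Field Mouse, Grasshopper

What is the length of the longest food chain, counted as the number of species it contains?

One longest chain: Grass → Field Mouse → Gopher Snake.
It has 3 species and 2 links.

3 species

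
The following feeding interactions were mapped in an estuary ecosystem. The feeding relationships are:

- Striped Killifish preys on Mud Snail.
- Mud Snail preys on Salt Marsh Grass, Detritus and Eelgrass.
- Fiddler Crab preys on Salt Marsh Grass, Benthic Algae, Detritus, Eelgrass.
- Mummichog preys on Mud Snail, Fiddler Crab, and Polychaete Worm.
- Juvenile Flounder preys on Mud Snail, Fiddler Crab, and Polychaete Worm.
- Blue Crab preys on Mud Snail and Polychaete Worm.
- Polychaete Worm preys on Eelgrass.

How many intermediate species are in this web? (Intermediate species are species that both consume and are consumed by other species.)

Intermediate species (has both prey and predators): Polychaete Worm, Mud Snail, Fiddler Crab.
Count: 3.

3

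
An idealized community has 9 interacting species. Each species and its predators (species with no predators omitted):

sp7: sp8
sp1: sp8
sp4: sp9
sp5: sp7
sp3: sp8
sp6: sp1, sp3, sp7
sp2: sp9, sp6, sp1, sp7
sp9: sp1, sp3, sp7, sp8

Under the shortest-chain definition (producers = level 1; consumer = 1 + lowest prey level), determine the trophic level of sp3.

Trophic level 3

sp4 is a producer → level 1.
sp9 eats sp4 → level 2.
sp3 eats sp9 → level 3.
No prey of sp3 is below level 2, so 3 is the minimum.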